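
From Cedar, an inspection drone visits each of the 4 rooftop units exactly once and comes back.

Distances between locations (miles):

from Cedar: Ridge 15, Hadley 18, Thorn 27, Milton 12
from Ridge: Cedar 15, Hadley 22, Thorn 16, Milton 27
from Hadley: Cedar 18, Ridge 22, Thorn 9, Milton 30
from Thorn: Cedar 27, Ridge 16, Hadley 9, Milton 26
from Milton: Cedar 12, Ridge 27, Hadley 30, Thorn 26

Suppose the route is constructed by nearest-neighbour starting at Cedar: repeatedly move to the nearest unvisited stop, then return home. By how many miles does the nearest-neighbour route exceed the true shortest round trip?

2 miles longer than the optimal tour.

Cedar: Milton=12, Ridge=15, Hadley=18, Thorn=27 ⇒ Milton
Milton: Thorn=26, Ridge=27, Hadley=30 ⇒ Thorn
Thorn: Hadley=9, Ridge=16 ⇒ Hadley
Hadley: Ridge=22 ⇒ Ridge
NN route Cedar → Milton → Thorn → Hadley → Ridge → Cedar costs 84.
Optimal: Cedar → Ridge → Thorn → Hadley → Milton → Cedar costs 82 (by enumerating all 12 distinct tours).
Excess = 84 − 82 = 2.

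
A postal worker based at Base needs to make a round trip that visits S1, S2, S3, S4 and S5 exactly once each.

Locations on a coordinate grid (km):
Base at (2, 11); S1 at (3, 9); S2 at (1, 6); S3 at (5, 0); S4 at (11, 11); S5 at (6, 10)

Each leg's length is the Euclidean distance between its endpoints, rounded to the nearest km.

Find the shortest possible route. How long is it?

Base→S1→S2→S3→S4→S5→Base: 2+4+7+13+5+4 = 35
Base→S1→S2→S3→S5→S4→Base: 2+4+7+10+5+9 = 37
Base→S1→S2→S4→S3→S5→Base: 2+4+11+13+10+4 = 44
Base→S1→S2→S4→S5→S3→Base: 2+4+11+5+10+11 = 43
Base→S1→S2→S5→S3→S4→Base: 2+4+6+10+13+9 = 44
Base→S1→S2→S5→S4→S3→Base: 2+4+6+5+13+11 = 41
Base→S1→S3→S2→S4→S5→Base: 2+9+7+11+5+4 = 38
Base→S1→S3→S2→S5→S4→Base: 2+9+7+6+5+9 = 38
Base→S1→S3→S4→S2→S5→Base: 2+9+13+11+6+4 = 45
Base→S1→S3→S4→S5→S2→Base: 2+9+13+5+6+5 = 40
Base→S1→S3→S5→S2→S4→Base: 2+9+10+6+11+9 = 47
Base→S1→S3→S5→S4→S2→Base: 2+9+10+5+11+5 = 42
Base→S1→S4→S2→S3→S5→Base: 2+8+11+7+10+4 = 42
Base→S1→S4→S2→S5→S3→Base: 2+8+11+6+10+11 = 48
… (46 more)
The minimum is 35.
One optimal route: Base → S1 → S2 → S3 → S4 → S5 → Base (or its reverse).

Shortest round trip = 35 km.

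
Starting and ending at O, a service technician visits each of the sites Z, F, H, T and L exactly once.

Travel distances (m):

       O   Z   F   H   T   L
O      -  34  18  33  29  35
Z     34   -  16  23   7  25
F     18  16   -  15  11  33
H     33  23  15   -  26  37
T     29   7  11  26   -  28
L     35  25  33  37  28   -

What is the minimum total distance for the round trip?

126 m — the shortest possible round trip.

There are 60 distinct closed tours to check (reversals are equivalent).
O → Z → F → H → T → L → O: 34+16+15+26+28+35 = 154
O → Z → F → H → L → T → O: 34+16+15+37+28+29 = 159
O → Z → F → T → H → L → O: 34+16+11+26+37+35 = 159
O → Z → F → T → L → H → O: 34+16+11+28+37+33 = 159
O → Z → F → L → H → T → O: 34+16+33+37+26+29 = 175
O → Z → F → L → T → H → O: 34+16+33+28+26+33 = 170
O → Z → H → F → T → L → O: 34+23+15+11+28+35 = 146
O → Z → H → F → L → T → O: 34+23+15+33+28+29 = 162
O → Z → H → T → F → L → O: 34+23+26+11+33+35 = 162
O → Z → H → T → L → F → O: 34+23+26+28+33+18 = 162
O → Z → H → L → F → T → O: 34+23+37+33+11+29 = 167
O → Z → H → L → T → F → O: 34+23+37+28+11+18 = 151
O → Z → T → F → H → L → O: 34+7+11+15+37+35 = 139
O → Z → T → F → L → H → O: 34+7+11+33+37+33 = 155
… (46 more)
O → F → H → Z → T → L → O: 18+15+23+7+28+35 = 126  ← best
The minimum is 126.
One optimal route: O → F → H → Z → T → L → O (or its reverse).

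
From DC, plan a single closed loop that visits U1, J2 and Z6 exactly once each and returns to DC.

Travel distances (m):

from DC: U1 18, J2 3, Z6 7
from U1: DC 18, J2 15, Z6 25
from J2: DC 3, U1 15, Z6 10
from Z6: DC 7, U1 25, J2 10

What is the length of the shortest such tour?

DC-U1-J2-Z6-DC: 18+15+10+7 = 50
DC-U1-Z6-J2-DC: 18+25+10+3 = 56
DC-J2-U1-Z6-DC: 3+15+25+7 = 50
The minimum is 50.
One optimal route: DC → U1 → J2 → Z6 → DC (or its reverse).

Minimum total distance: 50 m.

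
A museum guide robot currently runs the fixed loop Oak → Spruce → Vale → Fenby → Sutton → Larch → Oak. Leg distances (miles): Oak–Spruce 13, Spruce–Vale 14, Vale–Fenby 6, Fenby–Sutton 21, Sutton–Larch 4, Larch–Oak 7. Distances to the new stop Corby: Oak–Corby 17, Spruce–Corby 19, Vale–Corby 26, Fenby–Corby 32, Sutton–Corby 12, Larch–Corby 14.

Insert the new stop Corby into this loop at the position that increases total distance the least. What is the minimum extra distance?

Adding 22 miles by placing Corby on the Sutton–Larch leg.

Insertion cost between consecutive stops i–j is d(i,Corby) + d(Corby,j) − d(i,j):
  between Oak and Spruce: 17 + 19 − 13 = 23
  between Spruce and Vale: 19 + 26 − 14 = 31
  between Vale and Fenby: 26 + 32 − 6 = 52
  between Fenby and Sutton: 32 + 12 − 21 = 23
  between Sutton and Larch: 12 + 14 − 4 = 22
  between Larch and Oak: 14 + 17 − 7 = 24
Cheapest insertion is between Sutton and Larch, adding 22.
New total = 65 + 22 = 87.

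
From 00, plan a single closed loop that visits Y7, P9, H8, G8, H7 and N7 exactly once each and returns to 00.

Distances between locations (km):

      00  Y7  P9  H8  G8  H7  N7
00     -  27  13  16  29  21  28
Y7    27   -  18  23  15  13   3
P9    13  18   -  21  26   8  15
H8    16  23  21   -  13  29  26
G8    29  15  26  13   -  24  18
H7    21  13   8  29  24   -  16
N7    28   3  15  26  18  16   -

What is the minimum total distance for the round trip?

There are 360 distinct closed tours to check (reversals are equivalent).
00 - Y7 - P9 - H8 - G8 - H7 - N7 - 00: 27+18+21+13+24+16+28 = 147
00 - Y7 - P9 - H8 - G8 - N7 - H7 - 00: 27+18+21+13+18+16+21 = 134
00 - Y7 - P9 - H8 - H7 - G8 - N7 - 00: 27+18+21+29+24+18+28 = 165
00 - Y7 - P9 - H8 - H7 - N7 - G8 - 00: 27+18+21+29+16+18+29 = 158
00 - Y7 - P9 - H8 - N7 - G8 - H7 - 00: 27+18+21+26+18+24+21 = 155
00 - Y7 - P9 - H8 - N7 - H7 - G8 - 00: 27+18+21+26+16+24+29 = 161
00 - Y7 - P9 - G8 - H8 - H7 - N7 - 00: 27+18+26+13+29+16+28 = 157
00 - Y7 - P9 - G8 - H8 - N7 - H7 - 00: 27+18+26+13+26+16+21 = 147
… (352 more)
00 - P9 - H7 - Y7 - N7 - G8 - H8 - 00: 13+8+13+3+18+13+16 = 84  ← best
The minimum is 84.
One optimal route: 00 → P9 → H7 → Y7 → N7 → G8 → H8 → 00 (or its reverse).

Shortest round trip = 84 km.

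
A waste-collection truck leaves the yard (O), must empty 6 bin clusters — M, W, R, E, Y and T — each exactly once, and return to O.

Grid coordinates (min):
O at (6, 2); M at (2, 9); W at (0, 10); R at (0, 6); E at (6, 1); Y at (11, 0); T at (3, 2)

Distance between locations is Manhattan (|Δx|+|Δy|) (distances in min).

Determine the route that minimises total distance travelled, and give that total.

With 6 stops there are 6!/2 = 360 distinct round trips (a route and its reverse cost the same).
O→M→W→R→E→Y→T→O: 11+3+4+11+6+10+3 = 48
O→M→W→R→E→T→Y→O: 11+3+4+11+4+10+7 = 50
O→M→W→R→Y→E→T→O: 11+3+4+17+6+4+3 = 48
O→M→W→R→Y→T→E→O: 11+3+4+17+10+4+1 = 50
O→M→W→R→T→E→Y→O: 11+3+4+7+4+6+7 = 42
O→M→W→R→T→Y→E→O: 11+3+4+7+10+6+1 = 42
O→M→W→E→R→Y→T→O: 11+3+15+11+17+10+3 = 70
O→M→W→E→R→T→Y→O: 11+3+15+11+7+10+7 = 64
… (352 more)
The minimum is 42.
One optimal route: O → M → W → R → T → E → Y → O (or its reverse).

Shortest round trip = 42 min.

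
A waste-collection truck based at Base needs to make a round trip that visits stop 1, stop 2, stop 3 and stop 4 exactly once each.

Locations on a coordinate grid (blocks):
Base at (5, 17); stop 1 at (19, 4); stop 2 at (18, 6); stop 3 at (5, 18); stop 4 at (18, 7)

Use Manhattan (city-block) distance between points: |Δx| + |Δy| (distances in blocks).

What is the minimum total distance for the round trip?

Minimum total distance: 56 blocks.

Base-stop 1-stop 2-stop 3-stop 4-Base: 27+3+25+24+23 = 102
Base-stop 1-stop 2-stop 4-stop 3-Base: 27+3+1+24+1 = 56
Base-stop 1-stop 3-stop 2-stop 4-Base: 27+28+25+1+23 = 104
Base-stop 1-stop 3-stop 4-stop 2-Base: 27+28+24+1+24 = 104
Base-stop 1-stop 4-stop 2-stop 3-Base: 27+4+1+25+1 = 58
Base-stop 1-stop 4-stop 3-stop 2-Base: 27+4+24+25+24 = 104
Base-stop 2-stop 1-stop 3-stop 4-Base: 24+3+28+24+23 = 102
Base-stop 2-stop 1-stop 4-stop 3-Base: 24+3+4+24+1 = 56
Base-stop 2-stop 3-stop 1-stop 4-Base: 24+25+28+4+23 = 104
Base-stop 2-stop 4-stop 1-stop 3-Base: 24+1+4+28+1 = 58
Base-stop 3-stop 1-stop 2-stop 4-Base: 1+28+3+1+23 = 56
Base-stop 3-stop 2-stop 1-stop 4-Base: 1+25+3+4+23 = 56
The minimum is 56.
One optimal route: Base → stop 1 → stop 2 → stop 4 → stop 3 → Base (or its reverse).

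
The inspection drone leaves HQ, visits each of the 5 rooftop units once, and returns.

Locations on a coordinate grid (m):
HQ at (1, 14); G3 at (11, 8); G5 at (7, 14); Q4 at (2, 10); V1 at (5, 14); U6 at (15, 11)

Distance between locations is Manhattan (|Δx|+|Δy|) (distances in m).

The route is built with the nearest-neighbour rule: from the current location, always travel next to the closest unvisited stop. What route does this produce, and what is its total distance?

From HQ: distances to unvisited — V1=4, Q4=5, G5=6, G3=16, U6=17. Nearest is V1 (4).
From V1: distances to unvisited — G5=2, Q4=7, G3=12, U6=13. Nearest is G5 (2).
From G5: distances to unvisited — Q4=9, G3=10, U6=11. Nearest is Q4 (9).
From Q4: distances to unvisited — G3=11, U6=14. Nearest is G3 (11).
From G3: distances to unvisited — U6=7. Nearest is U6 (7).
Return U6→HQ: 17.
Total = 4 + 2 + 9 + 11 + 7 + 17 = 50.

50 m along HQ → V1 → G5 → Q4 → G3 → U6 → HQ.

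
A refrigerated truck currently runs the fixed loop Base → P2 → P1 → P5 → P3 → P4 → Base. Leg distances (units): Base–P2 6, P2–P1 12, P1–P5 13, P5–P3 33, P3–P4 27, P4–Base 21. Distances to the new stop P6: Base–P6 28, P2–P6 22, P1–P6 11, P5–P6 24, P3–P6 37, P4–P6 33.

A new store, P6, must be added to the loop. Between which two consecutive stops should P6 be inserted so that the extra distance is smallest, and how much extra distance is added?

Minimum extra distance: 21, inserting P6 between P2 and P1.

Insertion cost between consecutive stops i–j is d(i,P6) + d(P6,j) − d(i,j):
  between Base and P2: 28 + 22 − 6 = 44
  between P2 and P1: 22 + 11 − 12 = 21
  between P1 and P5: 11 + 24 − 13 = 22
  between P5 and P3: 24 + 37 − 33 = 28
  between P3 and P4: 37 + 33 − 27 = 43
  between P4 and Base: 33 + 28 − 21 = 40
Cheapest insertion is between P2 and P1, adding 21.
New total = 112 + 21 = 133.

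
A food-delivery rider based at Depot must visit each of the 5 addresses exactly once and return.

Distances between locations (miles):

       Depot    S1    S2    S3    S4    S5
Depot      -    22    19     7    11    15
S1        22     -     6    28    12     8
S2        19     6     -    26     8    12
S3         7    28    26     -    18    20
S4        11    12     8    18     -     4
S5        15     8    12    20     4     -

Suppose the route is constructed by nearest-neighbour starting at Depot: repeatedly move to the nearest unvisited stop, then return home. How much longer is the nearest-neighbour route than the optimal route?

2 miles longer than the optimal tour.

From Depot: S3=7, S4=11, S5=15, S2=19, S1=22 → choose S3 (7).
From S3: S4=18, S5=20, S2=26, S1=28 → choose S4 (18).
From S4: S5=4, S2=8, S1=12 → choose S5 (4).
From S5: S1=8, S2=12 → choose S1 (8).
From S1: S2=6 → choose S2 (6).
NN route Depot → S3 → S4 → S5 → S1 → S2 → Depot costs 62.
Optimal: Depot → S3 → S5 → S1 → S2 → S4 → Depot costs 60 (by enumerating all 60 distinct tours).
Excess = 62 − 60 = 2.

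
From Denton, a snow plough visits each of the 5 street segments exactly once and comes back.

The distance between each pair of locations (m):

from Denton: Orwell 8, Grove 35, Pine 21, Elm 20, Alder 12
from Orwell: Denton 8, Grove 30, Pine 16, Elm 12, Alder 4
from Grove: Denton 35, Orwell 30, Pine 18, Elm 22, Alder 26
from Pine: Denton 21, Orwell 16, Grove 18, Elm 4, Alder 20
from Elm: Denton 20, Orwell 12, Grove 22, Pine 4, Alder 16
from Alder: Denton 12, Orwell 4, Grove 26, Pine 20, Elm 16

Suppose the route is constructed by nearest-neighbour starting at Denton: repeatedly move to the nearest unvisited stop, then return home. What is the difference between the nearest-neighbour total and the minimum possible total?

Excess over optimum: 5 m.

Denton: Orwell=8, Alder=12, Elm=20, Pine=21, Grove=35 ⇒ Orwell
Orwell: Alder=4, Elm=12, Pine=16, Grove=30 ⇒ Alder
Alder: Elm=16, Pine=20, Grove=26 ⇒ Elm
Elm: Pine=4, Grove=22 ⇒ Pine
Pine: Grove=18 ⇒ Grove
NN route Denton → Orwell → Alder → Elm → Pine → Grove → Denton costs 85.
Optimal: Denton → Orwell → Elm → Pine → Grove → Alder → Denton costs 80 (by enumerating all 60 distinct tours).
Excess = 85 − 80 = 5.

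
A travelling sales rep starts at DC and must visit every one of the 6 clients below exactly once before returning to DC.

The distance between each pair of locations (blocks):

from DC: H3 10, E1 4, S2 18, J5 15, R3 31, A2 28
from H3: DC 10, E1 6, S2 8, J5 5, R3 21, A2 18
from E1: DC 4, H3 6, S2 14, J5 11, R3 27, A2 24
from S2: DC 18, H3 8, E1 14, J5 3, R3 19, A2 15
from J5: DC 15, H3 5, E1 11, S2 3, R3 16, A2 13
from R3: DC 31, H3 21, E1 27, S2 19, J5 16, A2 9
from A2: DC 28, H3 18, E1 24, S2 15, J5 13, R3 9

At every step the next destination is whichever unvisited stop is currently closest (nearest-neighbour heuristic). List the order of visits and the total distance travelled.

Total distance 73 blocks via the nearest-neighbour route DC → E1 → H3 → J5 → S2 → A2 → R3 → DC.

At DC the remaining stops are E1 4, H3 10, J5 15, S2 18, A2 28, R3 31; go to E1.
At E1 the remaining stops are H3 6, J5 11, S2 14, A2 24, R3 27; go to H3.
At H3 the remaining stops are J5 5, S2 8, A2 18, R3 21; go to J5.
At J5 the remaining stops are S2 3, A2 13, R3 16; go to S2.
At S2 the remaining stops are A2 15, R3 19; go to A2.
At A2 the remaining stops are R3 9; go to R3.
Return R3→DC: 31.
Total = 4 + 6 + 5 + 3 + 15 + 9 + 31 = 73.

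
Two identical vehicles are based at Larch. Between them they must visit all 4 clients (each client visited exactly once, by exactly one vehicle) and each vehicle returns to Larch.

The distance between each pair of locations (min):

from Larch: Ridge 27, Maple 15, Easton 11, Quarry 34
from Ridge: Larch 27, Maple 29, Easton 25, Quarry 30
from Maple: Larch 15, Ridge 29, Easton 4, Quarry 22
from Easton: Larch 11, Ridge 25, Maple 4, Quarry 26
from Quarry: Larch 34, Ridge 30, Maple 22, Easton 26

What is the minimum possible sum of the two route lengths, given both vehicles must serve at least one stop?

Minimum combined distance: 116 min.

Check every non-empty split of the stops between the two vehicles; for each half take its own optimal tour:
  {Ridge} + {Maple, Easton, Quarry}: 54 + 71 = 125
  {Maple} + {Ridge, Easton, Quarry}: 30 + 94 = 124
  {Ridge, Maple} + {Easton, Quarry}: 71 + 71 = 142
  {Easton} + {Ridge, Maple, Quarry}: 22 + 94 = 116
  {Ridge, Easton} + {Maple, Quarry}: 63 + 71 = 134
  {Maple, Easton} + {Ridge, Quarry}: 30 + 91 = 121
  … (7 splits in total)
Best: vehicle 1 Larch → Easton → Larch = 22; vehicle 2 Larch → Ridge → Quarry → Maple → Larch = 94; combined 116.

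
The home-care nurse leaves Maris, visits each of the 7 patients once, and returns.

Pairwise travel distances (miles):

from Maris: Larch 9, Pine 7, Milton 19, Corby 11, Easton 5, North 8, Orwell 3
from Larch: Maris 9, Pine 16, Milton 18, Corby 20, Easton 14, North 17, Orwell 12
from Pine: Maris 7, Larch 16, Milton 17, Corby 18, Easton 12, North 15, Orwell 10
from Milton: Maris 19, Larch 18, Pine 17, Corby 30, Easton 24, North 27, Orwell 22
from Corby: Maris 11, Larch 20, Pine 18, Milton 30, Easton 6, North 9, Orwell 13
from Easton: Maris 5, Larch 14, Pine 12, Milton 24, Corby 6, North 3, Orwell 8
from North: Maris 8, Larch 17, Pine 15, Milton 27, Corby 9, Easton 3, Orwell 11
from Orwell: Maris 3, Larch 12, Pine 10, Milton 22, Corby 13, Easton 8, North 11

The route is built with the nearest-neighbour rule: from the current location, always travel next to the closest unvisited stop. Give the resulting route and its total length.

94 miles along Maris → Orwell → Easton → North → Corby → Pine → Larch → Milton → Maris.

At Maris the remaining stops are Orwell 3, Easton 5, Pine 7, North 8, Larch 9, Corby 11, Milton 19; go to Orwell.
At Orwell the remaining stops are Easton 8, Pine 10, North 11, Larch 12, Corby 13, Milton 22; go to Easton.
At Easton the remaining stops are North 3, Corby 6, Pine 12, Larch 14, Milton 24; go to North.
At North the remaining stops are Corby 9, Pine 15, Larch 17, Milton 27; go to Corby.
At Corby the remaining stops are Pine 18, Larch 20, Milton 30; go to Pine.
At Pine the remaining stops are Larch 16, Milton 17; go to Larch.
At Larch the remaining stops are Milton 18; go to Milton.
Return Milton→Maris: 19.
Total = 3 + 8 + 3 + 9 + 18 + 16 + 18 + 19 = 94.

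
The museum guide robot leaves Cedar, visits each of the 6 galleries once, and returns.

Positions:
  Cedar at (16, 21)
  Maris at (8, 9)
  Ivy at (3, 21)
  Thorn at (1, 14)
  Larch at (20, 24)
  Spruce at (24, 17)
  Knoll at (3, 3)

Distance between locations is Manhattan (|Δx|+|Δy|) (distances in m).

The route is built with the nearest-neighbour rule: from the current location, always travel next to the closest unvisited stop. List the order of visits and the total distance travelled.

Total distance 88 m via the nearest-neighbour route Cedar → Larch → Spruce → Maris → Knoll → Thorn → Ivy → Cedar.

At Cedar the remaining stops are Larch 7, Spruce 12, Ivy 13, Maris 20, Thorn 22, Knoll 31; go to Larch.
At Larch the remaining stops are Spruce 11, Ivy 20, Maris 27, Thorn 29, Knoll 38; go to Spruce.
At Spruce the remaining stops are Maris 24, Ivy 25, Thorn 26, Knoll 35; go to Maris.
At Maris the remaining stops are Knoll 11, Thorn 12, Ivy 17; go to Knoll.
At Knoll the remaining stops are Thorn 13, Ivy 18; go to Thorn.
At Thorn the remaining stops are Ivy 9; go to Ivy.
Return Ivy→Cedar: 13.
Total = 7 + 11 + 24 + 11 + 13 + 9 + 13 = 88.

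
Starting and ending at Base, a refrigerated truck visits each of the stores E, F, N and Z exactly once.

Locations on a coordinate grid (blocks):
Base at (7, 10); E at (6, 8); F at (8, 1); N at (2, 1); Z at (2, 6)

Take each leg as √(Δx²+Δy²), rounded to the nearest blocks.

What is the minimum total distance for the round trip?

26 blocks — the shortest possible round trip.

Base → E → F → N → Z → Base: 2+7+6+5+6 = 26
Base → E → F → Z → N → Base: 2+7+8+5+10 = 32
Base → E → N → F → Z → Base: 2+8+6+8+6 = 30
Base → E → N → Z → F → Base: 2+8+5+8+9 = 32
Base → E → Z → F → N → Base: 2+4+8+6+10 = 30
Base → E → Z → N → F → Base: 2+4+5+6+9 = 26
Base → F → E → N → Z → Base: 9+7+8+5+6 = 35
Base → F → E → Z → N → Base: 9+7+4+5+10 = 35
Base → F → N → E → Z → Base: 9+6+8+4+6 = 33
Base → F → Z → E → N → Base: 9+8+4+8+10 = 39
Base → N → E → F → Z → Base: 10+8+7+8+6 = 39
Base → N → F → E → Z → Base: 10+6+7+4+6 = 33
The minimum is 26.
One optimal route: Base → E → F → N → Z → Base (or its reverse).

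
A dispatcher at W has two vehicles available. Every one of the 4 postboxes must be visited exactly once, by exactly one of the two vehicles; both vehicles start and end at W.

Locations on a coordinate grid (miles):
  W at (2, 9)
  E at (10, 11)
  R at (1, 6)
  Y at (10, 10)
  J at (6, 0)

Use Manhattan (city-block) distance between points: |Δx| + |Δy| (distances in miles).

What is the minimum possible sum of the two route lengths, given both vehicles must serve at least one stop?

Minimum combined distance: 46 miles.

Try each way of splitting the stops between the two vehicles (each non-empty) and, for each split, find the best tour for each vehicle:
  {E} + {R, Y, J}: 20 + 38 = 58
  {R} + {E, Y, J}: 8 + 38 = 46
  {E, R} + {Y, J}: 28 + 36 = 64
  {Y} + {E, R, J}: 18 + 40 = 58
  {E, Y} + {R, J}: 20 + 28 = 48
  {R, Y} + {E, J}: 26 + 38 = 64
  … (7 splits in total)
Best: vehicle 1 W → R → W = 8; vehicle 2 W → E → Y → J → W = 38; combined 46.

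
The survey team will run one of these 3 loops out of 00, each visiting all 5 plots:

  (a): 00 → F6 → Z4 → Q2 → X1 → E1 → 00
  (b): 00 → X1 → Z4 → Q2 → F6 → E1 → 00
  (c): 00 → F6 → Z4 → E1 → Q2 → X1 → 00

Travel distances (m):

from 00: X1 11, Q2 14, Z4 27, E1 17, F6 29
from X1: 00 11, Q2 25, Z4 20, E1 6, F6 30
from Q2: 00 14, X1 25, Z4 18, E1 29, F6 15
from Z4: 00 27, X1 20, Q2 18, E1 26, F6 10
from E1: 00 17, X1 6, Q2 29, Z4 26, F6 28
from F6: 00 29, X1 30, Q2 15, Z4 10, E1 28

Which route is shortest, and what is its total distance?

(a): 29 + 10 + 18 + 25 + 6 + 17 = 105
(b): 11 + 20 + 18 + 15 + 28 + 17 = 109
(c): 29 + 10 + 26 + 29 + 25 + 11 = 130

105 m — (a) is the shortest.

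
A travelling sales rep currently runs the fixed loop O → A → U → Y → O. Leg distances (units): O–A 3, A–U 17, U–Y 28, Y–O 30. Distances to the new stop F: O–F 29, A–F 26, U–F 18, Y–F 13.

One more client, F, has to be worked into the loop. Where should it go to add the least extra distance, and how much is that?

Minimum extra distance: 3, inserting F between U and Y.

Insertion cost between consecutive stops i–j is d(i,F) + d(F,j) − d(i,j):
  between O and A: 29 + 26 − 3 = 52
  between A and U: 26 + 18 − 17 = 27
  between U and Y: 18 + 13 − 28 = 3
  between Y and O: 13 + 29 − 30 = 12
Cheapest insertion is between U and Y, adding 3.
New total = 78 + 3 = 81.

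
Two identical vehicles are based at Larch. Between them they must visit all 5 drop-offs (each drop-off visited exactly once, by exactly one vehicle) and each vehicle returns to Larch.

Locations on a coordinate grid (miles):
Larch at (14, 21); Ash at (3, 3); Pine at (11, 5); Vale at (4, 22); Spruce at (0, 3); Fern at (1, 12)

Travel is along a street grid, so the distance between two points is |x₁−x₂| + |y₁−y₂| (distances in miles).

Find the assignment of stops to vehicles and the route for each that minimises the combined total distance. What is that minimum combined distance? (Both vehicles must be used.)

Check every non-empty split of the stops between the two vehicles; for each half take its own optimal tour:
  {Ash} + {Pine, Vale, Spruce, Fern}: 58 + 66 = 124
  {Pine} + {Ash, Vale, Spruce, Fern}: 38 + 66 = 104
  {Ash, Pine} + {Vale, Spruce, Fern}: 58 + 66 = 124
  {Vale} + {Ash, Pine, Spruce, Fern}: 22 + 64 = 86
  {Ash, Vale} + {Pine, Spruce, Fern}: 60 + 64 = 124
  {Pine, Vale} + {Ash, Spruce, Fern}: 54 + 64 = 118
  … (15 splits in total)
Best: vehicle 1 Larch → Vale → Larch = 22; vehicle 2 Larch → Pine → Ash → Spruce → Fern → Larch = 64; combined 86.

Minimum combined distance: 86 miles.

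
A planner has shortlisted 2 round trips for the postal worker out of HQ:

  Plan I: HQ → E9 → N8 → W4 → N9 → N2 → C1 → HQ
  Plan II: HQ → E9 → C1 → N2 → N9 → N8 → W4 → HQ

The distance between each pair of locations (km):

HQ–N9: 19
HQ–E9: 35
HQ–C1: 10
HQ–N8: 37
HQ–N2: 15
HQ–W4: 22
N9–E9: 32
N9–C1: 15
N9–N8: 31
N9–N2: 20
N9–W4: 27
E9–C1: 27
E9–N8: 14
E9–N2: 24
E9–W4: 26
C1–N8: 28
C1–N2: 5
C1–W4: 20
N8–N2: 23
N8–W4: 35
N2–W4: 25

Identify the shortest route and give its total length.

146 km — Plan I is the shortest.

Plan I: 35 + 14 + 35 + 27 + 20 + 5 + 10 = 146
Plan II: 35 + 27 + 5 + 20 + 31 + 35 + 22 = 175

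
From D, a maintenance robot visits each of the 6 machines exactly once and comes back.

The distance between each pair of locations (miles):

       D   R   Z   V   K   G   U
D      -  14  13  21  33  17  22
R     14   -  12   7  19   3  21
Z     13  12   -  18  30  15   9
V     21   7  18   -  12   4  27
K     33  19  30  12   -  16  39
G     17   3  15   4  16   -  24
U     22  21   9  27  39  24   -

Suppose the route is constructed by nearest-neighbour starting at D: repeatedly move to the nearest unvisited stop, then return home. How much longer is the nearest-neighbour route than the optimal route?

D: Z=13, R=14, G=17, V=21, U=22, K=33 ⇒ Z
Z: U=9, R=12, G=15, V=18, K=30 ⇒ U
U: R=21, G=24, V=27, K=39 ⇒ R
R: G=3, V=7, K=19 ⇒ G
G: V=4, K=16 ⇒ V
V: K=12 ⇒ K
NN route D → Z → U → R → G → V → K → D costs 95.
Optimal: D → R → G → V → K → Z → U → D costs 94 (by enumerating all 360 distinct tours).
Excess = 95 − 94 = 1.

Excess over optimum: 1 miles.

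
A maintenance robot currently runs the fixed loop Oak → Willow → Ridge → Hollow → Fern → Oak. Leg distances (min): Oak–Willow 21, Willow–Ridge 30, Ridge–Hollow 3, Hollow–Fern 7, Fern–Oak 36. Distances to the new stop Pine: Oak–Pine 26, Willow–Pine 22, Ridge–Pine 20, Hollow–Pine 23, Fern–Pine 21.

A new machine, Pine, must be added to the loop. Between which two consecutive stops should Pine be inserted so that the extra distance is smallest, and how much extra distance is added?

Insertion cost between consecutive stops i–j is d(i,Pine) + d(Pine,j) − d(i,j):
  between Oak and Willow: 26 + 22 − 21 = 27
  between Willow and Ridge: 22 + 20 − 30 = 12
  between Ridge and Hollow: 20 + 23 − 3 = 40
  between Hollow and Fern: 23 + 21 − 7 = 37
  between Fern and Oak: 21 + 26 − 36 = 11
Cheapest insertion is between Fern and Oak, adding 11.
New total = 97 + 11 = 108.

+11 min — insert Pine between Fern and Oak.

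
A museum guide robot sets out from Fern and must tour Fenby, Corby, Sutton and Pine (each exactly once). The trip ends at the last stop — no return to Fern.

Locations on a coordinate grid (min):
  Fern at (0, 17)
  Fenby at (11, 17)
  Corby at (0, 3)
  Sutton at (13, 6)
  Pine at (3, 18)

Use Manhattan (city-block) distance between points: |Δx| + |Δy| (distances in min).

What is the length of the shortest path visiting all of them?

There are 4! = 24 possible orderings.
Fern→Fenby→Corby→Sutton→Pine: 11+25+16+22 = 74
Fern→Fenby→Corby→Pine→Sutton: 11+25+18+22 = 76
Fern→Fenby→Sutton→Corby→Pine: 11+13+16+18 = 58
Fern→Fenby→Sutton→Pine→Corby: 11+13+22+18 = 64
Fern→Fenby→Pine→Corby→Sutton: 11+9+18+16 = 54
Fern→Fenby→Pine→Sutton→Corby: 11+9+22+16 = 58
Fern→Corby→Fenby→Sutton→Pine: 14+25+13+22 = 74
Fern→Corby→Fenby→Pine→Sutton: 14+25+9+22 = 70
Fern→Corby→Sutton→Fenby→Pine: 14+16+13+9 = 52
Fern→Corby→Sutton→Pine→Fenby: 14+16+22+9 = 61
Fern→Corby→Pine→Fenby→Sutton: 14+18+9+13 = 54
Fern→Corby→Pine→Sutton→Fenby: 14+18+22+13 = 67
Fern→Sutton→Fenby→Corby→Pine: 24+13+25+18 = 80
Fern→Sutton→Fenby→Pine→Corby: 24+13+9+18 = 64
… (10 more)
Fern→Pine→Fenby→Sutton→Corby: 4+9+13+16 = 42  ← best
The minimum is 42.
One shortest path: Fern → Pine → Fenby → Sutton → Corby.

42 min — the minimum one-way total.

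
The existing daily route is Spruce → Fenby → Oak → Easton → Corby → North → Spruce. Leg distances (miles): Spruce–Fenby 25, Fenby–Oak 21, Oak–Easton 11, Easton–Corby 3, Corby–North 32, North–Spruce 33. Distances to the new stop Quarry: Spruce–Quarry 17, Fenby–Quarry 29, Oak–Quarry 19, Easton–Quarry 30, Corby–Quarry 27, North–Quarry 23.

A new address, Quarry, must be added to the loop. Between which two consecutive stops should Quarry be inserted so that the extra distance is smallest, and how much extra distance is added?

+7 miles — insert Quarry between North and Spruce.

Insertion cost between consecutive stops i–j is d(i,Quarry) + d(Quarry,j) − d(i,j):
  between Spruce and Fenby: 17 + 29 − 25 = 21
  between Fenby and Oak: 29 + 19 − 21 = 27
  between Oak and Easton: 19 + 30 − 11 = 38
  between Easton and Corby: 30 + 27 − 3 = 54
  between Corby and North: 27 + 23 − 32 = 18
  between North and Spruce: 23 + 17 − 33 = 7
Cheapest insertion is between North and Spruce, adding 7.
New total = 125 + 7 = 132.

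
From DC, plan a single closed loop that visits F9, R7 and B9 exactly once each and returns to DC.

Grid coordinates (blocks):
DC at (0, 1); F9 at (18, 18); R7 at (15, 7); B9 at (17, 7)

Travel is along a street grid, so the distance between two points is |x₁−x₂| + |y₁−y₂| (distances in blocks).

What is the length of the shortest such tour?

Shortest round trip = 70 blocks.

DC-F9-R7-B9-DC: 35+14+2+23 = 74
DC-F9-B9-R7-DC: 35+12+2+21 = 70
DC-R7-F9-B9-DC: 21+14+12+23 = 70
The minimum is 70.
One optimal route: DC → F9 → B9 → R7 → DC (or its reverse).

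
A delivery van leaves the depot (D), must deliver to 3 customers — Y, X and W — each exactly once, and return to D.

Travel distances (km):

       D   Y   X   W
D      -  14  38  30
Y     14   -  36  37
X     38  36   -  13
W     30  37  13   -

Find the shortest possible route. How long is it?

93 km — the shortest possible round trip.

D→Y→X→W→D: 14+36+13+30 = 93
D→Y→W→X→D: 14+37+13+38 = 102
D→X→Y→W→D: 38+36+37+30 = 141
The minimum is 93.
One optimal route: D → Y → X → W → D (or its reverse).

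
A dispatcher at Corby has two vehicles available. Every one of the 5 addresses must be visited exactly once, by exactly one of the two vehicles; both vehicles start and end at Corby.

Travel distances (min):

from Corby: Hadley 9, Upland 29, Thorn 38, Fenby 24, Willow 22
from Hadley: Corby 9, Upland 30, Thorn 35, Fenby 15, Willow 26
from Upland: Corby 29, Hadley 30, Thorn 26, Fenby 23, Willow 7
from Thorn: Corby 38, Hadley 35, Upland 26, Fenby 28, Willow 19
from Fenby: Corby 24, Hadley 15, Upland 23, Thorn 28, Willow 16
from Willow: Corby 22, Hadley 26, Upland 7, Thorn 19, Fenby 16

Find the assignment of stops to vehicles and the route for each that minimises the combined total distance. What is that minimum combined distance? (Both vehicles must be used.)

There are 2^4 − 1 = 15 ways to divide the 5 stops into two non-empty groups. For each, the best each vehicle can do is its own shortest tour through its group:
  {Hadley} + {Upland, Thorn, Fenby, Willow}: 18 + 107 = 125
  {Upland} + {Hadley, Thorn, Fenby, Willow}: 58 + 93 = 151
  {Hadley, Upland} + {Thorn, Fenby, Willow}: 68 + 93 = 161
  {Thorn} + {Hadley, Upland, Fenby, Willow}: 76 + 76 = 152
  {Hadley, Thorn} + {Upland, Fenby, Willow}: 82 + 76 = 158
  {Upland, Thorn} + {Hadley, Fenby, Willow}: 93 + 62 = 155
  … (15 splits in total)
Best: vehicle 1 Corby → Hadley → Corby = 18; vehicle 2 Corby → Upland → Willow → Thorn → Fenby → Corby = 107; combined 125.

125 min — the smallest possible combined total.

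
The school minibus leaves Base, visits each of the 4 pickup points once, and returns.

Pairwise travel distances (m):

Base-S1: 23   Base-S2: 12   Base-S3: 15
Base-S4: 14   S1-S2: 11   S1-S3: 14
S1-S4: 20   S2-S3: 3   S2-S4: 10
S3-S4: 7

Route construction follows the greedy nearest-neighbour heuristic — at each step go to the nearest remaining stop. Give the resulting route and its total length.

Total distance 65 m via the nearest-neighbour route Base → S2 → S3 → S4 → S1 → Base.

At Base the remaining stops are S2 12, S4 14, S3 15, S1 23; go to S2.
At S2 the remaining stops are S3 3, S4 10, S1 11; go to S3.
At S3 the remaining stops are S4 7, S1 14; go to S4.
At S4 the remaining stops are S1 20; go to S1.
Return S1→Base: 23.
Total = 12 + 3 + 7 + 20 + 23 = 65.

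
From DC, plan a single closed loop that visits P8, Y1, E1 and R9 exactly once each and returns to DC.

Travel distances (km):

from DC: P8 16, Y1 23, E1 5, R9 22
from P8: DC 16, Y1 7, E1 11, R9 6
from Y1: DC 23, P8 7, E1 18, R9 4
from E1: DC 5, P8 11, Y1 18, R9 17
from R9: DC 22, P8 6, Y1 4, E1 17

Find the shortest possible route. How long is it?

With 4 stops there are 4!/2 = 12 distinct round trips (a route and its reverse cost the same).
DC-P8-Y1-E1-R9-DC: 16+7+18+17+22 = 80
DC-P8-Y1-R9-E1-DC: 16+7+4+17+5 = 49
DC-P8-E1-Y1-R9-DC: 16+11+18+4+22 = 71
DC-P8-E1-R9-Y1-DC: 16+11+17+4+23 = 71
DC-P8-R9-Y1-E1-DC: 16+6+4+18+5 = 49
DC-P8-R9-E1-Y1-DC: 16+6+17+18+23 = 80
DC-Y1-P8-E1-R9-DC: 23+7+11+17+22 = 80
DC-Y1-P8-R9-E1-DC: 23+7+6+17+5 = 58
DC-Y1-E1-P8-R9-DC: 23+18+11+6+22 = 80
DC-Y1-R9-P8-E1-DC: 23+4+6+11+5 = 49
DC-E1-P8-Y1-R9-DC: 5+11+7+4+22 = 49
DC-E1-Y1-P8-R9-DC: 5+18+7+6+22 = 58
The minimum is 49.
One optimal route: DC → P8 → Y1 → R9 → E1 → DC (or its reverse).

Minimum total distance: 49 km.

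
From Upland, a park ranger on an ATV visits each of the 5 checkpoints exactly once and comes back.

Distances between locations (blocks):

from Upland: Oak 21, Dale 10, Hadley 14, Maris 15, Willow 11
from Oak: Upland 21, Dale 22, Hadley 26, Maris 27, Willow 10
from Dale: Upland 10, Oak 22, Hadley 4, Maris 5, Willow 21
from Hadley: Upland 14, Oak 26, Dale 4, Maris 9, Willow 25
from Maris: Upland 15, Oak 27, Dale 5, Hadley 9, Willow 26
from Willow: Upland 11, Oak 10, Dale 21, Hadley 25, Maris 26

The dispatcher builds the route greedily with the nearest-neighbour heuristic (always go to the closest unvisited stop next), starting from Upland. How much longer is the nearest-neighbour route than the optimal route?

9 blocks longer than the optimal tour.

Upland: Dale=10, Willow=11, Hadley=14, Maris=15, Oak=21 ⇒ Dale
Dale: Hadley=4, Maris=5, Willow=21, Oak=22 ⇒ Hadley
Hadley: Maris=9, Willow=25, Oak=26 ⇒ Maris
Maris: Willow=26, Oak=27 ⇒ Willow
Willow: Oak=10 ⇒ Oak
NN route Upland → Dale → Hadley → Maris → Willow → Oak → Upland costs 80.
Optimal: Upland → Dale → Hadley → Maris → Oak → Willow → Upland costs 71 (by enumerating all 60 distinct tours).
Excess = 80 − 71 = 9.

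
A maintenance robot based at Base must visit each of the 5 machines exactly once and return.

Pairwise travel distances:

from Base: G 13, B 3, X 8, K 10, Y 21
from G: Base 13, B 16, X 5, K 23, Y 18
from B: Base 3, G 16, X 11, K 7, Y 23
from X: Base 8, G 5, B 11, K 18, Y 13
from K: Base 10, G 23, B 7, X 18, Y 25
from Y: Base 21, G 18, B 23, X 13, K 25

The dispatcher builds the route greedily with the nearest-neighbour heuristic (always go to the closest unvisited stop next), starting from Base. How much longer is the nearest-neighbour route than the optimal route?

From Base: B=3, X=8, K=10, G=13, Y=21 → choose B (3).
From B: K=7, X=11, G=16, Y=23 → choose K (7).
From K: X=18, G=23, Y=25 → choose X (18).
From X: G=5, Y=13 → choose G (5).
From G: Y=18 → choose Y (18).
NN route Base → B → K → X → G → Y → Base costs 72.
Optimal: Base → G → X → Y → K → B → Base costs 66 (by enumerating all 60 distinct tours).
Excess = 72 − 66 = 6.

6 longer than the optimal tour.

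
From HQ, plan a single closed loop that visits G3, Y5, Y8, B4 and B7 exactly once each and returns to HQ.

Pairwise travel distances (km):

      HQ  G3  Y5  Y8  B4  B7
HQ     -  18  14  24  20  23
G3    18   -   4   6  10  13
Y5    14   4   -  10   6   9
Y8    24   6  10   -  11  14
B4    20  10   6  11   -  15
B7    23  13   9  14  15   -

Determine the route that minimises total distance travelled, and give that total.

HQ - G3 - Y5 - Y8 - B4 - B7 - HQ: 18+4+10+11+15+23 = 81
HQ - G3 - Y5 - Y8 - B7 - B4 - HQ: 18+4+10+14+15+20 = 81
HQ - G3 - Y5 - B4 - Y8 - B7 - HQ: 18+4+6+11+14+23 = 76
HQ - G3 - Y5 - B4 - B7 - Y8 - HQ: 18+4+6+15+14+24 = 81
HQ - G3 - Y5 - B7 - Y8 - B4 - HQ: 18+4+9+14+11+20 = 76
HQ - G3 - Y5 - B7 - B4 - Y8 - HQ: 18+4+9+15+11+24 = 81
HQ - G3 - Y8 - Y5 - B4 - B7 - HQ: 18+6+10+6+15+23 = 78
HQ - G3 - Y8 - Y5 - B7 - B4 - HQ: 18+6+10+9+15+20 = 78
HQ - G3 - Y8 - B4 - Y5 - B7 - HQ: 18+6+11+6+9+23 = 73
HQ - G3 - Y8 - B4 - B7 - Y5 - HQ: 18+6+11+15+9+14 = 73
HQ - G3 - Y8 - B7 - Y5 - B4 - HQ: 18+6+14+9+6+20 = 73
HQ - G3 - Y8 - B7 - B4 - Y5 - HQ: 18+6+14+15+6+14 = 73
HQ - G3 - B4 - Y5 - Y8 - B7 - HQ: 18+10+6+10+14+23 = 81
HQ - G3 - B4 - Y5 - B7 - Y8 - HQ: 18+10+6+9+14+24 = 81
… (46 more)
The minimum is 73.
One optimal route: HQ → G3 → Y8 → B4 → Y5 → B7 → HQ (or its reverse).

Shortest round trip = 73 km.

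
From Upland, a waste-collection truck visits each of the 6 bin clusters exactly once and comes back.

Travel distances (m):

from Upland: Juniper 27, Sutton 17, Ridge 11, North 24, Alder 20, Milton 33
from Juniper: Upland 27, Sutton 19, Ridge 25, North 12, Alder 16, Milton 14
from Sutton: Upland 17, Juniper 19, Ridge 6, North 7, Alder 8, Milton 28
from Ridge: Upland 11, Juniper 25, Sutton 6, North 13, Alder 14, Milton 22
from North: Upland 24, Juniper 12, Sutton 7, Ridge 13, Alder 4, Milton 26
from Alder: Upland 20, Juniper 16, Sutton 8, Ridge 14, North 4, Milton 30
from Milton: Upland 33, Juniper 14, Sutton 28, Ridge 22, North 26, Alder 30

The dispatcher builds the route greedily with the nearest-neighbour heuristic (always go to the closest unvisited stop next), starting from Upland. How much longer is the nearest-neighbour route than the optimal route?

Excess over optimum: 3 m.

Upland: Ridge=11, Sutton=17, Alder=20, North=24, Juniper=27, Milton=33 ⇒ Ridge
Ridge: Sutton=6, North=13, Alder=14, Milton=22, Juniper=25 ⇒ Sutton
Sutton: North=7, Alder=8, Juniper=19, Milton=28 ⇒ North
North: Alder=4, Juniper=12, Milton=26 ⇒ Alder
Alder: Juniper=16, Milton=30 ⇒ Juniper
Juniper: Milton=14 ⇒ Milton
NN route Upland → Ridge → Sutton → North → Alder → Juniper → Milton → Upland costs 91.
Optimal: Upland → Sutton → Alder → North → Juniper → Milton → Ridge → Upland costs 88 (by enumerating all 360 distinct tours).
Excess = 91 − 88 = 3.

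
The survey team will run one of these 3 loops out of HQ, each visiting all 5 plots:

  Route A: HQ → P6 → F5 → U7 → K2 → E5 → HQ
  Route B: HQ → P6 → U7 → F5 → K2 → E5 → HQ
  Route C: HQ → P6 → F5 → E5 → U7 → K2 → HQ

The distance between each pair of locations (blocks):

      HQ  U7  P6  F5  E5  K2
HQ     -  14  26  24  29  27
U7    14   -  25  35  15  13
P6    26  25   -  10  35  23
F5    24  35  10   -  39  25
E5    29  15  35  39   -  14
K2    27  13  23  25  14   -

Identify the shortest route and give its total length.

Route A: 26 + 10 + 35 + 13 + 14 + 29 = 127
Route B: 26 + 25 + 35 + 25 + 14 + 29 = 154
Route C: 26 + 10 + 39 + 15 + 13 + 27 = 130

Shortest is Route A, total 127 blocks.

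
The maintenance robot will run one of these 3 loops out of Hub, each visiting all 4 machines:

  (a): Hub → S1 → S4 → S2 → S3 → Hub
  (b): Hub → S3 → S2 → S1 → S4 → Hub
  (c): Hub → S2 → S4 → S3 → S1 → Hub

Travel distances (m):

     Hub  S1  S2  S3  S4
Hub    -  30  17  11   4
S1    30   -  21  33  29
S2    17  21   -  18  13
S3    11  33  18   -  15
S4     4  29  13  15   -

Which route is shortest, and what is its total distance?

Shortest is (b), total 83 m.

(a): 30 + 29 + 13 + 18 + 11 = 101
(b): 11 + 18 + 21 + 29 + 4 = 83
(c): 17 + 13 + 15 + 33 + 30 = 108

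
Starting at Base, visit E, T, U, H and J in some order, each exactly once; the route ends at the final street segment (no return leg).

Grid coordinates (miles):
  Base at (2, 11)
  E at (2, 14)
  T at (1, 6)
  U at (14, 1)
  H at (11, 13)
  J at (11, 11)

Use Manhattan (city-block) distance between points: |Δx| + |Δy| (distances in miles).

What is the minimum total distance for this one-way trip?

40 miles — the minimum one-way total.

There are 5! = 120 possible orderings.
Base → E → T → U → H → J: 3+9+18+15+2 = 47
Base → E → T → U → J → H: 3+9+18+13+2 = 45
Base → E → T → H → U → J: 3+9+17+15+13 = 57
Base → E → T → H → J → U: 3+9+17+2+13 = 44
Base → E → T → J → U → H: 3+9+15+13+15 = 55
Base → E → T → J → H → U: 3+9+15+2+15 = 44
Base → E → U → T → H → J: 3+25+18+17+2 = 65
Base → E → U → T → J → H: 3+25+18+15+2 = 63
Base → E → U → H → T → J: 3+25+15+17+15 = 75
Base → E → U → H → J → T: 3+25+15+2+15 = 60
Base → E → U → J → T → H: 3+25+13+15+17 = 73
Base → E → U → J → H → T: 3+25+13+2+17 = 60
Base → E → H → T → U → J: 3+10+17+18+13 = 61
Base → E → H → T → J → U: 3+10+17+15+13 = 58
… (106 more)
Base → T → E → H → J → U: 6+9+10+2+13 = 40  ← best
The minimum is 40.
One shortest path: Base → T → E → H → J → U.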